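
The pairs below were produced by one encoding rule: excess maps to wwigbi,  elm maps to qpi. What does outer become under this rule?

Two steps: reverse the string, then apply a Caesar shift of +4.
Applying it to outer: reverse → retuo; then shift: r+4=v, e+4=i, t+4=x, u+4=y, o+4=s.

vixys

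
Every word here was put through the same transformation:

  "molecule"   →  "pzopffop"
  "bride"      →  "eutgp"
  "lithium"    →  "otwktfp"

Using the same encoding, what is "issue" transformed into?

tvvfp

The shift depends on letter class: consonant m→p is +3, but vowel o→z is +11. The rule splits by letter class: vowels +11, consonants +3.
On issue: i(vowel)+11=t, s(cons)+3=v, s(cons)+3=v, u(vowel)+11=f, e(vowel)+11=p.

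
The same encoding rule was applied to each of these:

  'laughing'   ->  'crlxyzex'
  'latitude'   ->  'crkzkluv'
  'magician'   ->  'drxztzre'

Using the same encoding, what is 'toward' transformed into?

kfnriu

Compare letters: l→c is +17, a→r is +17, u→l is +17 — a constant shift. It's a constant shift of +17 (ROT17).
On toward: t+17=k, o+17=f, w+17=n, a+17=r, r+17=i, d+17=u.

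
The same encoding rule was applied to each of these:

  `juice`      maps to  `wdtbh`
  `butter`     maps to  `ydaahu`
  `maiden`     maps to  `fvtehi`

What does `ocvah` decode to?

j(9)→w(22) and u(20)→d(3) fit y≡3x+21 (mod 26); the inverse of 3 mod 26 is 9. Each letter's alphabet position (a=0..z=25) is mapped through 3·x+21 mod 26 — an affine cipher.
Reversing it on ocvah: o(14)→9·(14−21)≡15=p; c(2)→9·(2−21)≡11=l; v(21)→9·(21−21)≡0=a; a(0)→9·(0−21)≡19=t; h(7)→9·(7−21)≡4=e (all mod 26).

plate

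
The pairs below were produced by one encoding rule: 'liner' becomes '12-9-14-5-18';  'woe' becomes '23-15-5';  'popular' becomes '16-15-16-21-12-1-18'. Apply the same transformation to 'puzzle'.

Letters become their 1-indexed alphabet positions: a=1 … z=26.
For puzzle: p=16→16, u=21→21, z=26→26, z=26→26, l=12→12, e=5→5.

16-21-26-26-12-5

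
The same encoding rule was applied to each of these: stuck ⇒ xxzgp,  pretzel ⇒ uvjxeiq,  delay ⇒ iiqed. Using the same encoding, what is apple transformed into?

Shifts by position in stuck: pos 0: s→x (+5), pos 1: t→x (+4), pos 2: u→z (+5), pos 3: c→g (+4) — repeating every 2. A repeating key of period 2 is used — shifts +5, +4 over and over.
On apple: a+5=f, p+4=t, p+5=u, l+4=p, e+5=j.

ftupj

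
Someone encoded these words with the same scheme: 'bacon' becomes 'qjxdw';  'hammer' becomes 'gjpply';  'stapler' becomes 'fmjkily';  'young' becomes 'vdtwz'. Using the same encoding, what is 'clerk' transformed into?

xilyb

b(1)→q(16) and a(0)→j(9) fit y≡7x+9 (mod 26); the inverse of 7 mod 26 is 15. Each letter's alphabet position (a=0..z=25) is mapped through 7·x+9 mod 26 — an affine cipher.
On clerk: c(2)→7·2+9≡23=x; l(11)→7·11+9≡8=i; e(4)→7·4+9≡11=l; r(17)→7·17+9≡24=y; k(10)→7·10+9≡1=b (all mod 26).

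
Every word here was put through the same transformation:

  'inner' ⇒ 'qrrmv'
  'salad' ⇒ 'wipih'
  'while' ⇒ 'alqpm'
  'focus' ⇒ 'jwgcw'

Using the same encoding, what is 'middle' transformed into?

The shift depends on letter class: consonant n→r is +4, but vowel i→q is +8. Two shifts are in play — +8 for a/e/i/o/u, +4 for every other letter.
Applying it to middle: m(cons)+4=q, i(vowel)+8=q, d(cons)+4=h, d(cons)+4=h, l(cons)+4=p, e(vowel)+8=m.

qqhhpm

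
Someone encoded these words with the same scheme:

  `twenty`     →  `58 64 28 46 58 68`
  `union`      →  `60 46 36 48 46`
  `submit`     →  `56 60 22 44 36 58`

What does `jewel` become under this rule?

38 28 64 28 42

t(#20)→58 and w(#23)→64: differences scale by 2, so n = 2·pos + 18. Each letter becomes 2×(its alphabet position, a=1..z=26) + 18.
Applying it to jewel: j=10→38, e=5→28, w=23→64, e=5→28, l=12→42.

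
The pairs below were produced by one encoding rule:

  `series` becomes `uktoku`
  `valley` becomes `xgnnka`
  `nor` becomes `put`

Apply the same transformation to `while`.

yjonk

The shift depends on letter class: consonant s→u is +2, but vowel e→k is +6. Vowels shift forward by 6 and consonants shift forward by 2.
On while: w(cons)+2=y, h(cons)+2=j, i(vowel)+6=o, l(cons)+2=n, e(vowel)+6=k.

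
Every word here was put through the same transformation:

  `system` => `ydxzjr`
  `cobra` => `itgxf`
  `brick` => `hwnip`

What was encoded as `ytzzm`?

Shifts by position in system: pos 0: s→y (+6), pos 1: y→d (+5), pos 2: s→x (+5), pos 3: t→z (+6), pos 4: e→j (+5), pos 5: m→r (+5) — repeating every 3. It's a Vigenère-style cipher with numeric key [6,5,5]: position i shifts by key[i mod 3].
Reversing it on ytzzm: y−6=s, t−5=o, z−5=u, z−6=t, m−5=h.

south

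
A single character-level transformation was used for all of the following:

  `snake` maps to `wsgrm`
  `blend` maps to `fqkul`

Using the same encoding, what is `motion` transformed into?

Each letter shifts forward by (position + 4), i.e. 4, 5, 6, … — the shift grows by one for each successive letter.
On motion: m+4=q, o+5=t, t+6=z, i+7=p, o+8=w, n+9=w.

qtzpww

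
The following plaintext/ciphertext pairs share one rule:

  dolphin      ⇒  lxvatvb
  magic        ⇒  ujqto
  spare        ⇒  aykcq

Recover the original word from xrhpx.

pixel

In dolphin: d→l is +8, o→x is +9, l→v is +10, p→a is +11 — the shift increases by 1 each position. The shift increases by 1 at each position, starting from +8: 8, 9, 10, ….
Undoing it on xrhpx: x−8=p, r−9=i, h−10=x, p−11=e, x−12=l.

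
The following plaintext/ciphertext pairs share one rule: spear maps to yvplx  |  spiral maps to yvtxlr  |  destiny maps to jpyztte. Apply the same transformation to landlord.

rltjrzxj

Vowels shift forward by 11 and consonants shift forward by 6.
On landlord: l(cons)+6=r, a(vowel)+11=l, n(cons)+6=t, d(cons)+6=j, l(cons)+6=r, o(vowel)+11=z, r(cons)+6=x, d(cons)+6=j.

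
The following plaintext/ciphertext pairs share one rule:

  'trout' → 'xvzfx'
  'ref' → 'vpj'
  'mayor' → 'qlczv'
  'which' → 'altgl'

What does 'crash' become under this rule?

gvlwl

The shift depends on letter class: consonant t→x is +4, but vowel o→z is +11. Vowels shift forward by 11 and consonants shift forward by 4.
Applying it to crash: c(cons)+4=g, r(cons)+4=v, a(vowel)+11=l, s(cons)+4=w, h(cons)+4=l.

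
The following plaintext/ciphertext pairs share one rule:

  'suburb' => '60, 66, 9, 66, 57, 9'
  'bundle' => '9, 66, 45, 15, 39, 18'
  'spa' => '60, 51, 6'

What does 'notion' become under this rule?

s(#19)→60 and u(#21)→66: differences scale by 3, so n = 3·pos + 3. The formula is n = 3×(alphabet index, a=1) + 3.
For notion: n=14→45, o=15→48, t=20→63, i=9→30, o=15→48, n=14→45.

45, 48, 63, 30, 48, 45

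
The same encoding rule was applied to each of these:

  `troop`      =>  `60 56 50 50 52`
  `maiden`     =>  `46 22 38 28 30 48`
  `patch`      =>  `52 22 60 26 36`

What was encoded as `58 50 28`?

sod

Each letter becomes 2×(its alphabet position, a=1..z=26) + 20.
Reversing it on 58 50 28: 58→(58−20)÷2=19=s, 50→(50−20)÷2=15=o, 28→(28−20)÷2=4=d.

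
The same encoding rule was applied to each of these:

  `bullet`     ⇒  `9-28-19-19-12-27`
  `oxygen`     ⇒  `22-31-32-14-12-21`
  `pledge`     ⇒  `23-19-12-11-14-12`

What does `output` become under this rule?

The number is (letter's place in the alphabet, a=1) + 7.
Applying it to output: o=15→22, u=21→28, t=20→27, p=16→23, u=21→28, t=20→27.

22-28-27-23-28-27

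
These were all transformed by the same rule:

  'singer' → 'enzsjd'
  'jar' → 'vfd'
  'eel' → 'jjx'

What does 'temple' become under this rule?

The shift depends on letter class: consonant s→e is +12, but vowel i→n is +5. Two shifts are in play — +5 for a/e/i/o/u, +12 for every other letter.
Applying it to temple: t(cons)+12=f, e(vowel)+5=j, m(cons)+12=y, p(cons)+12=b, l(cons)+12=x, e(vowel)+5=j.

fjybxj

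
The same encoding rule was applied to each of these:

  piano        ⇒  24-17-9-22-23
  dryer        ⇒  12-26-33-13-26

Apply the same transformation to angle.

9-22-15-20-13

p is letter #16 and maps to 24: an offset of 8. The number is (letter's place in the alphabet, a=1) + 8.
Applying it to angle: a=1→9, n=14→22, g=7→15, l=12→20, e=5→13.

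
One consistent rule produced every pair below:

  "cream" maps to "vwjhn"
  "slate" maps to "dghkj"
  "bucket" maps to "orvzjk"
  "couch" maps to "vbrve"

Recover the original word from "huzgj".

ankle

Treating letters as 0–25, the rule is x ↦ 7x + 7 (mod 26).
Undoing it on huzgj: h(7)→15·(7−7)≡0=a; u(20)→15·(20−7)≡13=n; z(25)→15·(25−7)≡10=k; g(6)→15·(6−7)≡11=l; j(9)→15·(9−7)≡4=e (all mod 26).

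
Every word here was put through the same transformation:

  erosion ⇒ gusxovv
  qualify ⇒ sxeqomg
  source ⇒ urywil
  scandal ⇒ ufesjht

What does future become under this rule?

hxxzxl

In erosion: e→g is +2, r→u is +3, o→s is +4, s→x is +5 — the shift increases by 1 each position. Letter i (0-indexed) is shifted by i+2, so successive shifts are 2, 3, 4, ….
Applying it to future: f+2=h, u+3=x, t+4=x, u+5=z, r+6=x, e+7=l.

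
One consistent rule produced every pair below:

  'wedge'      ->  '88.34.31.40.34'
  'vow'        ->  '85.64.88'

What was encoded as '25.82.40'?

bug

With a=1..z=26, the number is 3·pos + 19.
Reversing it on 25.82.40: 25→(25−19)÷3=2=b, 82→(82−19)÷3=21=u, 40→(40−19)÷3=7=g.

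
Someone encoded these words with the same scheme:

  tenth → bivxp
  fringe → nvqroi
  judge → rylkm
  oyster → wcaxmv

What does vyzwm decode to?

A repeating key of period 2 is used — shifts +8, +4 over and over.
Reversing it on vyzwm: v−8=n, y−4=u, z−8=r, w−4=s, m−8=e.

nurse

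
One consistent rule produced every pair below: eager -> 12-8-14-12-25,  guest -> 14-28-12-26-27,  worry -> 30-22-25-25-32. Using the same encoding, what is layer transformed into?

19-8-32-12-25

Each letter is replaced by its alphabet position (a=1..z=26) + 7.
Applying it to layer: l=12→19, a=1→8, y=25→32, e=5→12, r=18→25.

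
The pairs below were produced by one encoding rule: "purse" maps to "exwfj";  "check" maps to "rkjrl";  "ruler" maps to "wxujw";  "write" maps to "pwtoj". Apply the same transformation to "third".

p(15)→e(4) and u(20)→x(23) fit y≡9x+25 (mod 26); the inverse of 9 mod 26 is 3. This is an affine cipher: with a=0,…,z=25, each position x becomes (9x+25) mod 26.
For third: t(19)→9·19+25≡14=o; h(7)→9·7+25≡10=k; i(8)→9·8+25≡19=t; r(17)→9·17+25≡22=w; d(3)→9·3+25≡0=a (all mod 26).

oktwa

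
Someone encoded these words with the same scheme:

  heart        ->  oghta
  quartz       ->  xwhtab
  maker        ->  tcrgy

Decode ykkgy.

A repeating key of period 2 is used — shifts +7, +2 over and over.
Reversing it on ykkgy: y−7=r, k−2=i, k−7=d, g−2=e, y−7=r.

rider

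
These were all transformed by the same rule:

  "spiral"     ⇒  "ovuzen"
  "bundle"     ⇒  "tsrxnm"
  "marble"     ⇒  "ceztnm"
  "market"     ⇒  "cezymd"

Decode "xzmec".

s(18)→o(14) and p(15)→v(21) fit y≡15x+4 (mod 26); the inverse of 15 mod 26 is 7. This is an affine cipher: with a=0,…,z=25, each position x becomes (15x+4) mod 26.
Reversing it on xzmec: x(23)→7·(23−4)≡3=d; z(25)→7·(25−4)≡17=r; m(12)→7·(12−4)≡4=e; e(4)→7·(4−4)≡0=a; c(2)→7·(2−4)≡12=m (all mod 26).

dream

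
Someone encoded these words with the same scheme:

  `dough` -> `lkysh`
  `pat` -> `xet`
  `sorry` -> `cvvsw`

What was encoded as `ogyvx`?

The output letters match the input read backwards, each shifted +4: dough reversed is hguod. Two steps: reverse the string, then apply a Caesar shift of +4.
Reversing it on ogyvx: shift back: o−4=k, g−4=c, y−4=u, v−4=r, x−4=t → kcurt; then reverse → truck.

truck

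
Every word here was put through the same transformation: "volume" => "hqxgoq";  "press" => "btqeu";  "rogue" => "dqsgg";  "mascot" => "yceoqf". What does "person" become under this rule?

The shifts repeat in a cycle of length 3: positions 0,1,… shift by +12, +2, +12, then the pattern repeats.
On person: p+12=b, e+2=g, r+12=d, s+12=e, o+2=q, n+12=z.

bgdeqz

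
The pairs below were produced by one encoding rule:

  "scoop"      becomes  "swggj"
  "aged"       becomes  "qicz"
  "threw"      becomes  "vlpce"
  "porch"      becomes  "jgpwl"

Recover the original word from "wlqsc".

chase

s(18)→s(18) and c(2)→w(22) fit y≡3x+16 (mod 26); the inverse of 3 mod 26 is 9. Treating letters as 0–25, the rule is x ↦ 3x + 16 (mod 26).
Undoing it on wlqsc: w(22)→9·(22−16)≡2=c; l(11)→9·(11−16)≡7=h; q(16)→9·(16−16)≡0=a; s(18)→9·(18−16)≡18=s; c(2)→9·(2−16)≡4=e (all mod 26).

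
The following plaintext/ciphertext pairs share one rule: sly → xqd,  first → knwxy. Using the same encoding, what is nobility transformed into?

stgnqnyd

This is a Caesar cipher with shift 5.
For nobility: n+5=s, o+5=t, b+5=g, i+5=n, l+5=q, i+5=n, t+5=y, y+5=d.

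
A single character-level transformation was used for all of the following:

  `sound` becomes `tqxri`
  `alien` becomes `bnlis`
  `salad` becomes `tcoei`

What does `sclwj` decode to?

raise

In sound: s→t is +1, o→q is +2, u→x is +3, n→r is +4 — the shift increases by 1 each position. Each letter shifts forward by (position + 1), i.e. 1, 2, 3, … — the shift grows by one for each successive letter.
Reversing it on sclwj: s−1=r, c−2=a, l−3=i, w−4=s, j−5=e.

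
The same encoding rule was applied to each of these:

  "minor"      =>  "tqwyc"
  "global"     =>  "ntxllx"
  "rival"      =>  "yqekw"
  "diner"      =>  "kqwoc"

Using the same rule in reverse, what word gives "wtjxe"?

plant

In minor: m→t is +7, i→q is +8, n→w is +9, o→y is +10 — the shift increases by 1 each position. Each letter shifts forward by (position + 7), i.e. 7, 8, 9, … — the shift grows by one for each successive letter.
Undoing it on wtjxe: w−7=p, t−8=l, j−9=a, x−10=n, e−11=t.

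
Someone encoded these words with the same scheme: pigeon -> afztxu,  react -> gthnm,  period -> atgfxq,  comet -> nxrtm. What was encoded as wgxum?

front

p(15)→a(0) and i(8)→f(5) fit y≡3x+7 (mod 26); the inverse of 3 mod 26 is 9. Each letter's alphabet position (a=0..z=25) is mapped through 3·x+7 mod 26 — an affine cipher.
Undoing it on wgxum: w(22)→9·(22−7)≡5=f; g(6)→9·(6−7)≡17=r; x(23)→9·(23−7)≡14=o; u(20)→9·(20−7)≡13=n; m(12)→9·(12−7)≡19=t (all mod 26).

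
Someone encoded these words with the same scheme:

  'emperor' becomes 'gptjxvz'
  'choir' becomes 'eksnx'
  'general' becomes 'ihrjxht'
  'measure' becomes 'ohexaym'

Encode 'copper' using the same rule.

In emperor: e→g is +2, m→p is +3, p→t is +4, e→j is +5 — the shift increases by 1 each position. The shift increases by 1 at each position, starting from +2: 2, 3, 4, ….
For copper: c+2=e, o+3=r, p+4=t, p+5=u, e+6=k, r+7=y.

ertuky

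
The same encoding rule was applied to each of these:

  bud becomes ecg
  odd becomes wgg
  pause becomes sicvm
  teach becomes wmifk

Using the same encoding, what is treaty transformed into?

wumiwb

Vowels shift forward by 8 and consonants shift forward by 3.
For treaty: t(cons)+3=w, r(cons)+3=u, e(vowel)+8=m, a(vowel)+8=i, t(cons)+3=w, y(cons)+3=b.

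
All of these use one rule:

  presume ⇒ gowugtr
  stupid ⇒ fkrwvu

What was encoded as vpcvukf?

The output letters match the input read backwards, each shifted +2: presume reversed is emuserp. Two steps: reverse the string, then apply a Caesar shift of +2.
Reversing it on vpcvukf: shift back: v−2=t, p−2=n, c−2=a, v−2=t, u−2=s, k−2=i, f−2=d → tnatsid; then reverse → distant.

distant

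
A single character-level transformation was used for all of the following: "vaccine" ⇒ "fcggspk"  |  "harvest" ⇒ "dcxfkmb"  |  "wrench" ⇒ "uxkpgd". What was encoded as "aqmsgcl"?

musical

Treating letters as 0–25, the rule is x ↦ 15x + 2 (mod 26).
Reversing it on aqmsgcl: a(0)→7·(0−2)≡12=m; q(16)→7·(16−2)≡20=u; m(12)→7·(12−2)≡18=s; s(18)→7·(18−2)≡8=i; g(6)→7·(6−2)≡2=c; c(2)→7·(2−2)≡0=a; l(11)→7·(11−2)≡11=l (all mod 26).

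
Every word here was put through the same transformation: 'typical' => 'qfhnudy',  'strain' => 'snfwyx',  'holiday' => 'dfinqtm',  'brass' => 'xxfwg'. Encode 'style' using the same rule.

jqdyx

The word is reversed, then every letter is shifted forward by 5.
On style: reverse → elyts; then shift: e+5=j, l+5=q, y+5=d, t+5=y, s+5=x.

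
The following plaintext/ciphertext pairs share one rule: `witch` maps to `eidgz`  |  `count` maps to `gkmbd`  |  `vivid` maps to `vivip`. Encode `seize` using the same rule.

uyify

w(22)→e(4) and i(8)→i(8) fit y≡9x+14 (mod 26); the inverse of 9 mod 26 is 3. Each letter's alphabet position (a=0..z=25) is mapped through 9·x+14 mod 26 — an affine cipher.
For seize: s(18)→9·18+14≡20=u; e(4)→9·4+14≡24=y; i(8)→9·8+14≡8=i; z(25)→9·25+14≡5=f; e(4)→9·4+14≡24=y (all mod 26).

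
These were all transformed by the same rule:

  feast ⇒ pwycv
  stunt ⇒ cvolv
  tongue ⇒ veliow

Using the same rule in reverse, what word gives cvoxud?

stupid

f(5)→p(15) and e(4)→w(22) fit y≡19x+24 (mod 26); the inverse of 19 mod 26 is 11. This is an affine cipher: with a=0,…,z=25, each position x becomes (19x+24) mod 26.
Decoding cvoxud: c(2)→11·(2−24)≡18=s; v(21)→11·(21−24)≡19=t; o(14)→11·(14−24)≡20=u; x(23)→11·(23−24)≡15=p; u(20)→11·(20−24)≡8=i; d(3)→11·(3−24)≡3=d (all mod 26).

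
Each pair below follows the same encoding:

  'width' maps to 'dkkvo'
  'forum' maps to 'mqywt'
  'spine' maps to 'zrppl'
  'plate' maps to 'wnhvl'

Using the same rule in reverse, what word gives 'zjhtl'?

share

Shifts by position in width: pos 0: w→d (+7), pos 1: i→k (+2), pos 2: d→k (+7), pos 3: t→v (+2) — repeating every 2. The shifts repeat in a cycle of length 2: positions 0,1,… shift by +7, +2, then the pattern repeats.
Reversing it on zjhtl: z−7=s, j−2=h, h−7=a, t−2=r, l−7=e.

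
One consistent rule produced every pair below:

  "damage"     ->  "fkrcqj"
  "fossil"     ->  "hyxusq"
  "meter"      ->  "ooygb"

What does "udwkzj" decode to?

stripe

Shifts by position in damage: pos 0: d→f (+2), pos 1: a→k (+10), pos 2: m→r (+5), pos 3: a→c (+2), pos 4: g→q (+10), pos 5: e→j (+5) — repeating every 3. The shifts repeat in a cycle of length 3: positions 0,1,… shift by +2, +10, +5, then the pattern repeats.
Reversing it on udwkzj: u−2=s, d−10=t, w−5=r, k−2=i, z−10=p, j−5=e.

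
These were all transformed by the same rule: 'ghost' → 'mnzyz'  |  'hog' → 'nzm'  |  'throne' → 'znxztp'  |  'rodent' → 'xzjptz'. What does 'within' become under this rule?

The shift depends on letter class: consonant g→m is +6, but vowel o→z is +11. Two shifts are in play — +11 for a/e/i/o/u, +6 for every other letter.
Applying it to within: w(cons)+6=c, i(vowel)+11=t, t(cons)+6=z, h(cons)+6=n, i(vowel)+11=t, n(cons)+6=t.

ctzntt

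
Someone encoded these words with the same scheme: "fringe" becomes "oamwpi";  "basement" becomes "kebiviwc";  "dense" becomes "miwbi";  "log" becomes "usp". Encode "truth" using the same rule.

The rule splits by letter class: vowels +4, consonants +9.
On truth: t(cons)+9=c, r(cons)+9=a, u(vowel)+4=y, t(cons)+9=c, h(cons)+9=q.

caycq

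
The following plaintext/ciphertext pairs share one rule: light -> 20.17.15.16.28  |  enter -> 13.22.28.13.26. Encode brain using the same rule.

l is letter #12 and maps to 20: an offset of 8. The number is (letter's place in the alphabet, a=1) + 8.
For brain: b=2→10, r=18→26, a=1→9, i=9→17, n=14→22.

10.26.9.17.22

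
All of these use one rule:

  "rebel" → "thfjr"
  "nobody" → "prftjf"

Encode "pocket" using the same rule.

In rebel: r→t is +2, e→h is +3, b→f is +4, e→j is +5 — the shift increases by 1 each position. The shift increases by 1 at each position, starting from +2: 2, 3, 4, ….
On pocket: p+2=r, o+3=r, c+4=g, k+5=p, e+6=k, t+7=a.

rrgpka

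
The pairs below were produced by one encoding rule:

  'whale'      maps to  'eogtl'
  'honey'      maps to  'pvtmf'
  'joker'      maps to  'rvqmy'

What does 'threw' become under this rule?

Shifts by position in whale: pos 0: w→e (+8), pos 1: h→o (+7), pos 2: a→g (+6), pos 3: l→t (+8), pos 4: e→l (+7) — repeating every 3. The shifts repeat in a cycle of length 3: positions 0,1,… shift by +8, +7, +6, then the pattern repeats.
On threw: t+8=b, h+7=o, r+6=x, e+8=m, w+7=d.

boxmd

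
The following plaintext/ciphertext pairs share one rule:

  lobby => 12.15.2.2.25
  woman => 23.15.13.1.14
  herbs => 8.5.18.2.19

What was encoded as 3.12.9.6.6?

cliff

Letters become their 1-indexed alphabet positions: a=1 … z=26.
Decoding 3.12.9.6.6: 3=c, 12=l, 9=i, 6=f, 6=f.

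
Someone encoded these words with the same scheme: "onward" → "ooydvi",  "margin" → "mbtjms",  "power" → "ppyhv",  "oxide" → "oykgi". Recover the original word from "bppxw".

In onward: o→o is +0, n→o is +1, w→y is +2, a→d is +3 — the shift increases by 1 each position. The shift increases by 1 at each position, starting from +0: 0, 1, 2, ….
Reversing it on bppxw: b−0=b, p−1=o, p−2=n, x−3=u, w−4=s.

bonus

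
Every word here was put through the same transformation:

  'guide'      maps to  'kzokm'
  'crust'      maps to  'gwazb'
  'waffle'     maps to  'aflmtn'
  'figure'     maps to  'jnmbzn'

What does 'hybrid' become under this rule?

ldhyqm

In guide: g→k is +4, u→z is +5, i→o is +6, d→k is +7 — the shift increases by 1 each position. Each letter shifts forward by (position + 4), i.e. 4, 5, 6, … — the shift grows by one for each successive letter.
For hybrid: h+4=l, y+5=d, b+6=h, r+7=y, i+8=q, d+9=m.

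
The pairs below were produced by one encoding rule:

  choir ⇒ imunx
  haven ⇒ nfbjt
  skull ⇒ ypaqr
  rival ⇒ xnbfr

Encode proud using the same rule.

vwuzj

Shifts by position in choir: pos 0: c→i (+6), pos 1: h→m (+5), pos 2: o→u (+6), pos 3: i→n (+5) — repeating every 2. The shifts repeat in a cycle of length 2: positions 0,1,… shift by +6, +5, then the pattern repeats.
Applying it to proud: p+6=v, r+5=w, o+6=u, u+5=z, d+6=j.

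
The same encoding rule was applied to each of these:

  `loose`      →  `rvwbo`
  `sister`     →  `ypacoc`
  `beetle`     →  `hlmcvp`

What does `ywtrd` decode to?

In loose: l→r is +6, o→v is +7, o→w is +8, s→b is +9 — the shift increases by 1 each position. The shift increases by 1 at each position, starting from +6: 6, 7, 8, ….
Decoding ywtrd: y−6=s, w−7=p, t−8=l, r−9=i, d−10=t.

split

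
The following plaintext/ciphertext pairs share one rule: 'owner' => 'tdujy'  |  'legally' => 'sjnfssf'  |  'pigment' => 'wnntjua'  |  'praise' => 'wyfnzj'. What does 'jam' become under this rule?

The shift depends on letter class: consonant w→d is +7, but vowel o→t is +5. The rule splits by letter class: vowels +5, consonants +7.
On jam: j(cons)+7=q, a(vowel)+5=f, m(cons)+7=t.

qft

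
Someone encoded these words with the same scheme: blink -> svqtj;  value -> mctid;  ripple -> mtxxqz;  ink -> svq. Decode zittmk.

cellar

Read the word backwards and shift each letter +8.
Undoing it on zittmk: shift back: z−8=r, i−8=a, t−8=l, t−8=l, m−8=e, k−8=c → rallec; then reverse → cellar.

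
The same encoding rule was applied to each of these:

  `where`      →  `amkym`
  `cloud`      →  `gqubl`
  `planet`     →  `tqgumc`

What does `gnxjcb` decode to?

circus

In where: w→a is +4, h→m is +5, e→k is +6, r→y is +7 — the shift increases by 1 each position. Letter i (0-indexed) is shifted by i+4, so successive shifts are 4, 5, 6, ….
Decoding gnxjcb: g−4=c, n−5=i, x−6=r, j−7=c, c−8=u, b−9=s.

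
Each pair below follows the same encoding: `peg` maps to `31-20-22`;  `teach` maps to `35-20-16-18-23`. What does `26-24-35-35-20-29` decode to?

p is letter #16 and maps to 31: an offset of 15. Each letter is replaced by its alphabet position (a=1..z=26) + 15.
Reversing it on 26-24-35-35-20-29: 26→(26−15)÷1=11=k, 24→(24−15)÷1=9=i, 35→(35−15)÷1=20=t, 35→(35−15)÷1=20=t, 20→(20−15)÷1=5=e, 29→(29−15)÷1=14=n.

kitten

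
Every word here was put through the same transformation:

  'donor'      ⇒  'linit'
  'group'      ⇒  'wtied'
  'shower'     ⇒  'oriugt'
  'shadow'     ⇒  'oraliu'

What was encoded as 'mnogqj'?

d(3)→l(11) and o(14)→i(8) fit y≡21x+0 (mod 26); the inverse of 21 mod 26 is 5. Each letter's alphabet position (a=0..z=25) is mapped through 21·x+0 mod 26 — an affine cipher.
Reversing it on mnogqj: m(12)→5·(12−0)≡8=i; n(13)→5·(13−0)≡13=n; o(14)→5·(14−0)≡18=s; g(6)→5·(6−0)≡4=e; q(16)→5·(16−0)≡2=c; j(9)→5·(9−0)≡19=t (all mod 26).

insect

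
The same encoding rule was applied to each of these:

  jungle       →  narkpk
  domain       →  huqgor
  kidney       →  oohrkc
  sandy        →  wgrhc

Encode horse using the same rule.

luvwk

The shift depends on letter class: consonant j→n is +4, but vowel u→a is +6. Vowels shift forward by 6 and consonants shift forward by 4.
Applying it to horse: h(cons)+4=l, o(vowel)+6=u, r(cons)+4=v, s(cons)+4=w, e(vowel)+6=k.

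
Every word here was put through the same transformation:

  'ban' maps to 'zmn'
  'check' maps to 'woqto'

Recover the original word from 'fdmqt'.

Two steps: reverse the string, then apply a Caesar shift of +12.
Undoing it on fdmqt: shift back: f−12=t, d−12=r, m−12=a, q−12=e, t−12=h → traeh; then reverse → heart.

heart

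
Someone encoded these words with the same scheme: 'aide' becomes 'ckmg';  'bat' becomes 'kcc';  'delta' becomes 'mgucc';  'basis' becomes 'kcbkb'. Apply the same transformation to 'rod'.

aqm

The shift depends on letter class: consonant d→m is +9, but vowel a→c is +2. Vowels shift forward by 2 and consonants shift forward by 9.
Applying it to rod: r(cons)+9=a, o(vowel)+2=q, d(cons)+9=m.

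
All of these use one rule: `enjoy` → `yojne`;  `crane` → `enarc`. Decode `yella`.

The output letters match the input read backwards: enjoy reversed is yojne. It's just the letters in reverse order.
Decoding yella: then reverse → alley.

alley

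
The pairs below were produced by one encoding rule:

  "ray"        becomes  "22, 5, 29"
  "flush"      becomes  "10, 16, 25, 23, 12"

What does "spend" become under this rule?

The number is (letter's place in the alphabet, a=1) + 4.
For spend: s=19→23, p=16→20, e=5→9, n=14→18, d=4→8.

23, 20, 9, 18, 8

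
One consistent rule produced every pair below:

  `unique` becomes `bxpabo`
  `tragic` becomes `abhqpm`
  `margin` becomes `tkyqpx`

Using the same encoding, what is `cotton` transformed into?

Shifts by position in unique: pos 0: u→b (+7), pos 1: n→x (+10), pos 2: i→p (+7), pos 3: q→a (+10) — repeating every 2. It's a Vigenère-style cipher with numeric key [7,10]: position i shifts by key[i mod 2].
On cotton: c+7=j, o+10=y, t+7=a, t+10=d, o+7=v, n+10=x.

jyadvx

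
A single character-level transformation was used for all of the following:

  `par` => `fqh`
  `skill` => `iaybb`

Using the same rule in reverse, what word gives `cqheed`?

maroon

Compare letters: p→f is +16, a→q is +16, r→h is +16 — a constant shift. It's a constant shift of +16 (ROT16).
Undoing it on cqheed: c−16=m, q−16=a, h−16=r, e−16=o, e−16=o, d−16=n.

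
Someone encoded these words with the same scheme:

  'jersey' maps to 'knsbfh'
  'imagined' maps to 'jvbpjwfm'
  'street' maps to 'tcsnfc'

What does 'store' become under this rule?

Shifts by position in jersey: pos 0: j→k (+1), pos 1: e→n (+9), pos 2: r→s (+1), pos 3: s→b (+9) — repeating every 2. The shifts repeat in a cycle of length 2: positions 0,1,… shift by +1, +9, then the pattern repeats.
On store: s+1=t, t+9=c, o+1=p, r+9=a, e+1=f.

tcpaf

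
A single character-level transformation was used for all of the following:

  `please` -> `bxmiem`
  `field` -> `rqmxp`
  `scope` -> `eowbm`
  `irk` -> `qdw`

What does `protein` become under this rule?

The shift depends on letter class: consonant p→b is +12, but vowel e→m is +8. Two shifts are in play — +8 for a/e/i/o/u, +12 for every other letter.
On protein: p(cons)+12=b, r(cons)+12=d, o(vowel)+8=w, t(cons)+12=f, e(vowel)+8=m, i(vowel)+8=q, n(cons)+12=z.

bdwfmqz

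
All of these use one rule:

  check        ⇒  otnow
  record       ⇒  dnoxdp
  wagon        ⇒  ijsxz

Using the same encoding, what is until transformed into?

dzfrx

The shift depends on letter class: consonant c→o is +12, but vowel e→n is +9. The rule splits by letter class: vowels +9, consonants +12.
For until: u(vowel)+9=d, n(cons)+12=z, t(cons)+12=f, i(vowel)+9=r, l(cons)+12=x.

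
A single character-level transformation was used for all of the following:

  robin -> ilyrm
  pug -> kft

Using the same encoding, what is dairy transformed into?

wzrib

This is the alphabet-reversal cipher (Atbash): a becomes z, b becomes y, etc.
For dairy: d↔w, a↔z, i↔r, r↔i, y↔b.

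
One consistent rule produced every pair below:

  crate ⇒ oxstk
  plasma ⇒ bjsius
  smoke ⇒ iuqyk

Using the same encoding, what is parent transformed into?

bsxkft

Each letter's alphabet position (a=0..z=25) is mapped through 11·x+18 mod 26 — an affine cipher.
On parent: p(15)→11·15+18≡1=b; a(0)→11·0+18≡18=s; r(17)→11·17+18≡23=x; e(4)→11·4+18≡10=k; n(13)→11·13+18≡5=f; t(19)→11·19+18≡19=t (all mod 26).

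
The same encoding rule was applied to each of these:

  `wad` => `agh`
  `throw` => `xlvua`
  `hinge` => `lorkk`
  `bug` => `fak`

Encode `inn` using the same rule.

Vowels shift forward by 6 and consonants shift forward by 4.
On inn: i(vowel)+6=o, n(cons)+4=r, n(cons)+4=r.

orr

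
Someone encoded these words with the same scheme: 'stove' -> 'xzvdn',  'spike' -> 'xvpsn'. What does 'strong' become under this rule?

In stove: s→x is +5, t→z is +6, o→v is +7, v→d is +8 — the shift increases by 1 each position. Letter i (0-indexed) is shifted by i+5, so successive shifts are 5, 6, 7, ….
Applying it to strong: s+5=x, t+6=z, r+7=y, o+8=w, n+9=w, g+10=q.

xzywwq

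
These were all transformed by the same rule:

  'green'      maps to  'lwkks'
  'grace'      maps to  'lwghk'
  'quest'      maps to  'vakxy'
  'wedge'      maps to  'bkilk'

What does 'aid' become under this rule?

goi

The shift depends on letter class: consonant g→l is +5, but vowel e→k is +6. Vowels shift forward by 6 and consonants shift forward by 5.
Applying it to aid: a(vowel)+6=g, i(vowel)+6=o, d(cons)+5=i.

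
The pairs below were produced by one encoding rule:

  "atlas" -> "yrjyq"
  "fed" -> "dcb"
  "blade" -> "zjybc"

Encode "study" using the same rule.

qrsbw

Compare letters: a→y is +24, t→r is +24, l→j is +24 — a constant shift. This is a Caesar cipher with shift 24.
On study: s+24=q, t+24=r, u+24=s, d+24=b, y+24=w.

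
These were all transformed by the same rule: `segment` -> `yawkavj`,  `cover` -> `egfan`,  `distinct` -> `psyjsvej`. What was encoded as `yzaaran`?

sleeper

This is an affine cipher: with a=0,…,z=25, each position x becomes (11x+8) mod 26.
Undoing it on yzaaran: y(24)→19·(24−8)≡18=s; z(25)→19·(25−8)≡11=l; a(0)→19·(0−8)≡4=e; a(0)→19·(0−8)≡4=e; r(17)→19·(17−8)≡15=p; a(0)→19·(0−8)≡4=e; n(13)→19·(13−8)≡17=r (all mod 26).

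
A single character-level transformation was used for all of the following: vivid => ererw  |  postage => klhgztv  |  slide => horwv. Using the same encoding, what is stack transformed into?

Each pair mirrors across the alphabet (v↔e, i↔r, v↔e): positions sum to 25. Each letter is replaced by its mirror in the alphabet: a↔z, b↔y, c↔x, and so on (the Atbash cipher).
For stack: s↔h, t↔g, a↔z, c↔x, k↔p.

hgzxp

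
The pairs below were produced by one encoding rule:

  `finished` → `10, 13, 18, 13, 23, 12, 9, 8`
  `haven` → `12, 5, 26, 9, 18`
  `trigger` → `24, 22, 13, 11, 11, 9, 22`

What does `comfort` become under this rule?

f is letter #6 and maps to 10: an offset of 4. Letters become their 1-based position plus 4 (so a→5, b→6, …).
For comfort: c=3→7, o=15→19, m=13→17, f=6→10, o=15→19, r=18→22, t=20→24.

7, 19, 17, 10, 19, 22, 24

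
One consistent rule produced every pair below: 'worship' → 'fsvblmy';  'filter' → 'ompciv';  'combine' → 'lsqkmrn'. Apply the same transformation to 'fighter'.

omkqxia

Shifts by position in worship: pos 0: w→f (+9), pos 1: o→s (+4), pos 2: r→v (+4), pos 3: s→b (+9), pos 4: h→l (+4), pos 5: i→m (+4) — repeating every 3. It's a Vigenère-style cipher with numeric key [9,4,4]: position i shifts by key[i mod 3].
On fighter: f+9=o, i+4=m, g+4=k, h+9=q, t+4=x, e+4=i, r+9=a.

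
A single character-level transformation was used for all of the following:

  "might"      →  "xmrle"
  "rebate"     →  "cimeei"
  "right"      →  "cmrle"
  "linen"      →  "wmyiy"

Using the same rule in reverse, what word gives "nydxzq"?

Shifts by position in might: pos 0: m→x (+11), pos 1: i→m (+4), pos 2: g→r (+11), pos 3: h→l (+4) — repeating every 2. A repeating key of period 2 is used — shifts +11, +4 over and over.
Decoding nydxzq: n−11=c, y−4=u, d−11=s, x−4=t, z−11=o, q−4=m.

custom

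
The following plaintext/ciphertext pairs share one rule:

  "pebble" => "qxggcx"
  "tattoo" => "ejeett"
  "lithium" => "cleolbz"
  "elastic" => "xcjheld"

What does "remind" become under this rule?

kxzlwa

Each letter's alphabet position (a=0..z=25) is mapped through 23·x+9 mod 26 — an affine cipher.
Applying it to remind: r(17)→23·17+9≡10=k; e(4)→23·4+9≡23=x; m(12)→23·12+9≡25=z; i(8)→23·8+9≡11=l; n(13)→23·13+9≡22=w; d(3)→23·3+9≡0=a (all mod 26).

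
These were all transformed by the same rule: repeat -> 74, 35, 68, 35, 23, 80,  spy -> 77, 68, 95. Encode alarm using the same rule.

23, 56, 23, 74, 59

With a=1..z=26, the number is 3·pos + 20.
For alarm: a=1→23, l=12→56, a=1→23, r=18→74, m=13→59.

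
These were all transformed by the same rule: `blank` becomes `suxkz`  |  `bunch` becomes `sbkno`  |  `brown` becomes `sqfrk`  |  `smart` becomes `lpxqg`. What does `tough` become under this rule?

Each letter's alphabet position (a=0..z=25) is mapped through 21·x+23 mod 26 — an affine cipher.
On tough: t(19)→21·19+23≡6=g; o(14)→21·14+23≡5=f; u(20)→21·20+23≡1=b; g(6)→21·6+23≡19=t; h(7)→21·7+23≡14=o (all mod 26).

gfbto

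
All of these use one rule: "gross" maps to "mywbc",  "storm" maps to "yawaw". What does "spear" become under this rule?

ywmjb

In gross: g→m is +6, r→y is +7, o→w is +8, s→b is +9 — the shift increases by 1 each position. The shift increases by 1 at each position, starting from +6: 6, 7, 8, ….
Applying it to spear: s+6=y, p+7=w, e+8=m, a+9=j, r+10=b.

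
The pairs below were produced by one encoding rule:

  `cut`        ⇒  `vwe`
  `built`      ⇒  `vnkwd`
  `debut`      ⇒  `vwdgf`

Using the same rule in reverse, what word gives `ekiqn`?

The output letters match the input read backwards, each shifted +2: cut reversed is tuc. Read the word backwards and shift each letter +2.
Undoing it on ekiqn: shift back: e−2=c, k−2=i, i−2=g, q−2=o, n−2=l → cigol; then reverse → logic.

logic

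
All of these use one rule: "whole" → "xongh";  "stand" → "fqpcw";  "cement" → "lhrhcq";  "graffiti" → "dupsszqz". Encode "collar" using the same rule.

lnggpu

w(22)→x(23) and h(7)→o(14) fit y≡11x+15 (mod 26); the inverse of 11 mod 26 is 19. Each letter's alphabet position (a=0..z=25) is mapped through 11·x+15 mod 26 — an affine cipher.
Applying it to collar: c(2)→11·2+15≡11=l; o(14)→11·14+15≡13=n; l(11)→11·11+15≡6=g; l(11)→11·11+15≡6=g; a(0)→11·0+15≡15=p; r(17)→11·17+15≡20=u (all mod 26).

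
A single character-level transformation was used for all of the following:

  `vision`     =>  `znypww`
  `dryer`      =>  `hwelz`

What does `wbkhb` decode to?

sweat

In vision: v→z is +4, i→n is +5, s→y is +6, i→p is +7 — the shift increases by 1 each position. The shift increases by 1 at each position, starting from +4: 4, 5, 6, ….
Decoding wbkhb: w−4=s, b−5=w, k−6=e, h−7=a, b−8=t.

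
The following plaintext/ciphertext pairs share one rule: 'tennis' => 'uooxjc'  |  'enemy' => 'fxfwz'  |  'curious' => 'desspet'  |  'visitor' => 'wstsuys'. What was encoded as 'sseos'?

rider

The shifts repeat in a cycle of length 2: positions 0,1,… shift by +1, +10, then the pattern repeats.
Decoding sseos: s−1=r, s−10=i, e−1=d, o−10=e, s−1=r.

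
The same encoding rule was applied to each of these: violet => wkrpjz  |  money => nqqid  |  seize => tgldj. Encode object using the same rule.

The shift increases by 1 at each position, starting from +1: 1, 2, 3, ….
On object: o+1=p, b+2=d, j+3=m, e+4=i, c+5=h, t+6=z.

pdmihz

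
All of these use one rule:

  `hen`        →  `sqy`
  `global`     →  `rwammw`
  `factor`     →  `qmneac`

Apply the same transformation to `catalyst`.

The rule splits by letter class: vowels +12, consonants +11.
On catalyst: c(cons)+11=n, a(vowel)+12=m, t(cons)+11=e, a(vowel)+12=m, l(cons)+11=w, y(cons)+11=j, s(cons)+11=d, t(cons)+11=e.

nmemwjde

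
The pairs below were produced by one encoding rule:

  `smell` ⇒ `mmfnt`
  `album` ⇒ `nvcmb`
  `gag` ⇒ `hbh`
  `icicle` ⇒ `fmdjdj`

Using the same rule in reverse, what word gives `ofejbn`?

maiden

The word is reversed, then every letter is shifted forward by 1.
Reversing it on ofejbn: shift back: o−1=n, f−1=e, e−1=d, j−1=i, b−1=a, n−1=m → nediam; then reverse → maiden.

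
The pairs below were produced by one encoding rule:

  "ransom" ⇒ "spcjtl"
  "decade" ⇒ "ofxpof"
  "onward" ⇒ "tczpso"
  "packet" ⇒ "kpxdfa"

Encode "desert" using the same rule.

r(17)→s(18) and a(0)→p(15) fit y≡17x+15 (mod 26); the inverse of 17 mod 26 is 23. Treating letters as 0–25, the rule is x ↦ 17x + 15 (mod 26).
Applying it to desert: d(3)→17·3+15≡14=o; e(4)→17·4+15≡5=f; s(18)→17·18+15≡9=j; e(4)→17·4+15≡5=f; r(17)→17·17+15≡18=s; t(19)→17·19+15≡0=a (all mod 26).

ofjfsa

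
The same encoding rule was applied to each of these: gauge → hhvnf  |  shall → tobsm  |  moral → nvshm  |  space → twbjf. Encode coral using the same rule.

Shifts by position in gauge: pos 0: g→h (+1), pos 1: a→h (+7), pos 2: u→v (+1), pos 3: g→n (+7) — repeating every 2. A repeating key of period 2 is used — shifts +1, +7 over and over.
Applying it to coral: c+1=d, o+7=v, r+1=s, a+7=h, l+1=m.

dvshm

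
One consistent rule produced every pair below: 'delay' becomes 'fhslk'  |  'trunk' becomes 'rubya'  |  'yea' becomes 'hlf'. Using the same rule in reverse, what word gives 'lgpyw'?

The output letters match the input read backwards, each shifted +7: delay reversed is yaled. Two steps: reverse the string, then apply a Caesar shift of +7.
Reversing it on lgpyw: shift back: l−7=e, g−7=z, p−7=i, y−7=r, w−7=p → ezirp; then reverse → prize.

prize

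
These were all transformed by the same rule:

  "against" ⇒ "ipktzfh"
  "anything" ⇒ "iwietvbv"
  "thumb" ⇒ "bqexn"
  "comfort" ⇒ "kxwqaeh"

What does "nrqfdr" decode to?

figure

In against: a→i is +8, g→p is +9, a→k is +10, i→t is +11 — the shift increases by 1 each position. The shift increases by 1 at each position, starting from +8: 8, 9, 10, ….
Undoing it on nrqfdr: n−8=f, r−9=i, q−10=g, f−11=u, d−12=r, r−13=e.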